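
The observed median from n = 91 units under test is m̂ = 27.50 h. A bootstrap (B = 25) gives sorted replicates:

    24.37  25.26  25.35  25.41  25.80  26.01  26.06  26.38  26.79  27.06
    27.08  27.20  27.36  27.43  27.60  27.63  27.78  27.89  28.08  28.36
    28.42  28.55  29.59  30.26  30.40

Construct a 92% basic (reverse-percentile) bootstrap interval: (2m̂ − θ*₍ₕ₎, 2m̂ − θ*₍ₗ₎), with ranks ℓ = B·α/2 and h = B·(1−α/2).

Percentile endpoints at ranks 1 and 24: θ*₍1₎ = 24.37, θ*₍24₎ = 30.26.
Basic interval reflects these around m̂:
  lower = 2 × 27.50 − 30.26 = 24.74
  upper = 2 × 27.50 − 24.37 = 30.63

(24.74, 30.63)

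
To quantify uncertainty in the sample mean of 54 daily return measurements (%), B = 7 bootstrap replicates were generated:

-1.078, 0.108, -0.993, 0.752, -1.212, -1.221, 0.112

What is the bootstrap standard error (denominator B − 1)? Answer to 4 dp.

SE* = 0.8078

Bootstrap SE is the standard deviation of the 7 replicate means.
Mean of replicates: ((-1.078) + 0.108 + (-0.993) + 0.752 + (-1.212) + (-1.221) + 0.112) / 7 = -3.53200 / 7 = -0.50457
Sum of squared deviations: (−0.57343)² + (+0.61257)² + (−0.48843)² + (+1.25657)² + (−0.70743)² + (−0.71643)² + (+0.61657)² = 3.91548
Variance = 3.91548 / 6 = 0.65258
SE* = √0.65258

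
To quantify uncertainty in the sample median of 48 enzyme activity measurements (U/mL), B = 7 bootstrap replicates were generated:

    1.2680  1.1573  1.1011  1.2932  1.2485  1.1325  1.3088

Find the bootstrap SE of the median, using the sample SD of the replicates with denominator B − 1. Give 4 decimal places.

SE* = 0.0836

Bootstrap SE is the standard deviation of the 7 replicate medians.
Mean of replicates: (1.2680 + 1.1573 + 1.1011 + 1.2932 + 1.2485 + 1.1325 + 1.3088) / 7 = 8.50940 / 7 = 1.21563
Sum of squared deviations: (+0.05237)² + (−0.05833)² + (−0.11453)² + (+0.07757)² + (+0.03287)² + (−0.08313)² + (+0.09317)² = 0.04195
Variance = 0.04195 / 6 = 0.00699
SE* = √0.00699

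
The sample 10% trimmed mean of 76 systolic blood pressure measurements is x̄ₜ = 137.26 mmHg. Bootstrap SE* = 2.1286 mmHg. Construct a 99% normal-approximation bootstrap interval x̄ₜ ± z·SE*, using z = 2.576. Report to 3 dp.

Margin = 2.576 × 2.1286 = 5.4833
Interval: 137.26 ± 5.4833

(131.777, 142.743)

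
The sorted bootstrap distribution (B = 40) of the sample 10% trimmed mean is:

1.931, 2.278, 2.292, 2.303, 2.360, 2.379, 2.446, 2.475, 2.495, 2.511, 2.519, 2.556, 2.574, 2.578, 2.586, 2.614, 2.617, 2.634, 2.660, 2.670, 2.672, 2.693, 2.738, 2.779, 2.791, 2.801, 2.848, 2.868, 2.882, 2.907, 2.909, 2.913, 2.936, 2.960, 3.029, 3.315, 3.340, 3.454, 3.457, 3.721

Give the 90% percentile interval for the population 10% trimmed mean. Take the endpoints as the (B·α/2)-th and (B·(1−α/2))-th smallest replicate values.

(2.278, 3.454)

α = 0.10; lower rank = 40 × 0.050 = 2; upper rank = 40 × 0.950 = 38.
The 2nd smallest replicate is 2.278; the 38th is 3.454.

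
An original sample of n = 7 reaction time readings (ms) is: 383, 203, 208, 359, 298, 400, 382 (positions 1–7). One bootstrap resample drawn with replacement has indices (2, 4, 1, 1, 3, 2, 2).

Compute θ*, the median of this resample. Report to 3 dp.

θ* = 208.000

Resample values: 203, 359, 383, 383, 208, 203, 203.
Sorted: 203, 203, 203, 208, 359, 383, 383
Median = middle value = 208.000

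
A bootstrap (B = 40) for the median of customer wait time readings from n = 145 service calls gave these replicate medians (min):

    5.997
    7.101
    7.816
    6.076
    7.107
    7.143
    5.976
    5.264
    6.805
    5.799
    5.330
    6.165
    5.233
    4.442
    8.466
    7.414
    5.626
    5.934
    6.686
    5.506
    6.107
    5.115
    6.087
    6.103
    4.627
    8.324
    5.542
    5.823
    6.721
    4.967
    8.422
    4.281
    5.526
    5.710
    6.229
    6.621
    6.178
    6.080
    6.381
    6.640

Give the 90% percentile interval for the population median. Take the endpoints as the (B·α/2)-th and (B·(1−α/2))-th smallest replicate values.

Sorted replicates: 4.281, 4.442, 4.627, 4.967, 5.115, 5.233, 5.264, 5.330, 5.506, 5.526, 5.542, 5.626, 5.710, 5.799, 5.823, 5.934, 5.976, 5.997, 6.076, 6.080, 6.087, 6.103, 6.107, 6.165, 6.178, 6.229, 6.381, 6.621, 6.640, 6.686, 6.721, 6.805, 7.101, 7.107, 7.143, 7.414, 7.816, 8.324, 8.422, 8.466
α = 0.10; lower rank = 40 × 0.050 = 2; upper rank = 40 × 0.950 = 38.
The 2nd smallest replicate is 4.442; the 38th is 8.324.

(4.442, 8.324)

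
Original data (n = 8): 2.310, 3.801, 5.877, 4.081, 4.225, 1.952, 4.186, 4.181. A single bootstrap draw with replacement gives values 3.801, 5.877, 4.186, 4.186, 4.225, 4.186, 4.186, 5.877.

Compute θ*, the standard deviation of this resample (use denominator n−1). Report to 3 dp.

Mean = 4.5655; sum of squared deviations = 4.7165
s² = 4.7165 / 7 = 0.6738
s = √0.6738 = 0.821

θ* = 0.821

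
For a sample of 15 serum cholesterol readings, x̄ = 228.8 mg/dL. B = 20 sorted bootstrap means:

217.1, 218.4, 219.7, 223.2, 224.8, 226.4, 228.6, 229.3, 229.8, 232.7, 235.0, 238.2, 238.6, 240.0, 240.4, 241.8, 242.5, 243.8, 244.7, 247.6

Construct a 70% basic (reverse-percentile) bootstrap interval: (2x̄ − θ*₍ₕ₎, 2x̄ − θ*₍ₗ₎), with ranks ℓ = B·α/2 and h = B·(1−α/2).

(215.1, 237.9)

Percentile endpoints at ranks 3 and 17: θ*₍3₎ = 219.7, θ*₍17₎ = 242.5.
Basic interval reflects these around x̄:
  lower = 2 × 228.8 − 242.5 = 215.1
  upper = 2 × 228.8 − 219.7 = 237.9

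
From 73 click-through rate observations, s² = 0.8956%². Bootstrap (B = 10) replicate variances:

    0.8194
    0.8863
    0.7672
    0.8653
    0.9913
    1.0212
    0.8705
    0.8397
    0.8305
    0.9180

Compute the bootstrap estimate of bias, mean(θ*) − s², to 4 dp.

bias = −0.0147

mean(θ*) = (0.8194 + 0.8863 + 0.7672 + 0.8653 + 0.9913 + 1.0212 + 0.8705 + 0.8397 + 0.8305 + 0.9180) / 10 = 0.88094
bias = 0.88094 − 0.8956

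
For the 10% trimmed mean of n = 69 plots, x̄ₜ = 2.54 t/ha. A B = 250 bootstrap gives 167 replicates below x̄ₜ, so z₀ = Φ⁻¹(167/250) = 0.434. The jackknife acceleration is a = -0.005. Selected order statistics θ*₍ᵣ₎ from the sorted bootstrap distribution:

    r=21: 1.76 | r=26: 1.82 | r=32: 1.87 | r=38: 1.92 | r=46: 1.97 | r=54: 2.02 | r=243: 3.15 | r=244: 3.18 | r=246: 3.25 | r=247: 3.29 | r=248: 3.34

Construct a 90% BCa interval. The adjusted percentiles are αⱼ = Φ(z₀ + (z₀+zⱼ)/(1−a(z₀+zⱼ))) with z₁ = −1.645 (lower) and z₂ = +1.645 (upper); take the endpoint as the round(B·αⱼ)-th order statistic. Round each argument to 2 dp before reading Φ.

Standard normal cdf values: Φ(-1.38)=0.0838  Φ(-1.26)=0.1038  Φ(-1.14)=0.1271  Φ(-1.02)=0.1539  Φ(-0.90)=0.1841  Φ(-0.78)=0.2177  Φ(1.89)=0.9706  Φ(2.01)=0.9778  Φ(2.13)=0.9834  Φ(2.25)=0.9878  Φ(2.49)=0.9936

(2.02, 3.34)

Lower: z₀ + z₁ = 0.434 + (-1.645) = -1.211; 1 − a(z₀+z₁) = 1 − (-0.005)(-1.211) = 0.9939; argument = 0.434 + (-1.211)/0.9939 = -0.7844 → -0.78.
α₁ = Φ(-0.78) = 0.2177; rank = round(250 × 0.2177) = 54; θ*₍54₎ = 2.02.
Upper: z₀ + z₂ = 2.079; 1 − a(z₀+z₂) = 1.0104; argument = 2.4916 → 2.49; α₂ = 0.9936; rank = 248; θ*₍248₎ = 3.34.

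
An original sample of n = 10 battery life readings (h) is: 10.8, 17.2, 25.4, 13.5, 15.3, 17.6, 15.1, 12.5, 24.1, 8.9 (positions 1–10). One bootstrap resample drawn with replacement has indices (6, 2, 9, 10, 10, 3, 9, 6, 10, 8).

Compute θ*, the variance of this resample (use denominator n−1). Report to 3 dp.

Resample values: 17.6, 17.2, 24.1, 8.9, 8.9, 25.4, 24.1, 17.6, 8.9, 12.5.
Mean = 16.5200; sum of squared deviations = 386.9160
s² = 386.9160 / 9 = 42.9907

θ* = 42.991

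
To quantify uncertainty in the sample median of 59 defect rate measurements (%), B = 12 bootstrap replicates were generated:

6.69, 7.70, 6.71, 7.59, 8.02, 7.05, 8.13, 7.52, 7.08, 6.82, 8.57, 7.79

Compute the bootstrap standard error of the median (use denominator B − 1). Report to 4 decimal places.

SE* = 0.6073

Bootstrap SE is the standard deviation of the 12 replicate medians.
Mean of replicates: (6.69 + 7.70 + 6.71 + 7.59 + 8.02 + 7.05 + 8.13 + 7.52 + 7.08 + 6.82 + 8.57 + 7.79) / 12 = 89.67000 / 12 = 7.47250
Sum of squared deviations: (−0.78250)² + (+0.22750)² + (−0.76250)² + (+0.11750)² + (+0.54750)² + (−0.42250)² + (+0.65750)² + (+0.04750)² + (−0.39250)² + (−0.65250)² + (+1.09750)² + (+0.31750)² = 4.05723
Variance = 4.05723 / 11 = 0.36884
SE* = √0.36884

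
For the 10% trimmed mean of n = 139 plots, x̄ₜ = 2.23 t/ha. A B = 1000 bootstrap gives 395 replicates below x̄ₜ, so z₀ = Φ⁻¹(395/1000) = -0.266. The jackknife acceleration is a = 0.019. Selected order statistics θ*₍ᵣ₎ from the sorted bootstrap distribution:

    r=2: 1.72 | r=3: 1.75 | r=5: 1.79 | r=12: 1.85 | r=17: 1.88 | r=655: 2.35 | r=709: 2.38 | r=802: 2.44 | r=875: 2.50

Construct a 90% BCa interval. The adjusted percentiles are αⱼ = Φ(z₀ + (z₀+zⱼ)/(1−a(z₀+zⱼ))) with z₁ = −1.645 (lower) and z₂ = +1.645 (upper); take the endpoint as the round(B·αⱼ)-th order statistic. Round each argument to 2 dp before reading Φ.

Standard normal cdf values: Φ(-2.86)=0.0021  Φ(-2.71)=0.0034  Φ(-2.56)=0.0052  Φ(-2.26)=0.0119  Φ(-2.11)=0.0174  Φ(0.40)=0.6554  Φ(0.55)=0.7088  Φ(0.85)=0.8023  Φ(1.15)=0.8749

Lower: z₀ + z₁ = -0.266 + (-1.645) = -1.911; 1 − a(z₀+z₁) = 1 − (0.019)(-1.911) = 1.0363; argument = -0.266 + (-1.911)/1.0363 = -2.1100 → -2.11.
α₁ = Φ(-2.11) = 0.0174; rank = round(1000 × 0.0174) = 17; θ*₍17₎ = 1.88.
Upper: z₀ + z₂ = 1.379; 1 − a(z₀+z₂) = 0.9738; argument = 1.1501 → 1.15; α₂ = 0.8749; rank = 875; θ*₍875₎ = 2.50.

(1.88, 2.50)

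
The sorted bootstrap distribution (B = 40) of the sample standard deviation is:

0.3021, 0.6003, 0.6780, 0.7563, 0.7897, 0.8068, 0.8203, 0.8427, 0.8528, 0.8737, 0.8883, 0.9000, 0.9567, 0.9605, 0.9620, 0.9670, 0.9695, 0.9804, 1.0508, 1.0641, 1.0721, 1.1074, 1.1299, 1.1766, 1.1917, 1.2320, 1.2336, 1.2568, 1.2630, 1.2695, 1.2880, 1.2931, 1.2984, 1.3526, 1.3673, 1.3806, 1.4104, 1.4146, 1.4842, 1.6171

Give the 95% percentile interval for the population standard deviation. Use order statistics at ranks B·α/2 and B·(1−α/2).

α = 0.05; lower rank = 40 × 0.025 = 1; upper rank = 40 × 0.975 = 39.
The 1st smallest replicate is 0.3021; the 39th is 1.4842.

(0.3021, 1.4842)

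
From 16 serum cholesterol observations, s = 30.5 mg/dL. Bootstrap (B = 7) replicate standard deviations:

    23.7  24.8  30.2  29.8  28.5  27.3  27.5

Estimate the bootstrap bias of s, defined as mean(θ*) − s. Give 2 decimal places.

bias = −3.10

mean(θ*) = (23.7 + 24.8 + 30.2 + 29.8 + 28.5 + 27.3 + 27.5) / 7 = 27.400
bias = 27.400 − 30.5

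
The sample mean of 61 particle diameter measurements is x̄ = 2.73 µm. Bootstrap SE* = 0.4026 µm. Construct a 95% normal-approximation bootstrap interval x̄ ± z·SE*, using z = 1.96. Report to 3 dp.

(1.941, 3.519)

Margin = 1.96 × 0.4026 = 0.7891
Interval: 2.73 ± 0.7891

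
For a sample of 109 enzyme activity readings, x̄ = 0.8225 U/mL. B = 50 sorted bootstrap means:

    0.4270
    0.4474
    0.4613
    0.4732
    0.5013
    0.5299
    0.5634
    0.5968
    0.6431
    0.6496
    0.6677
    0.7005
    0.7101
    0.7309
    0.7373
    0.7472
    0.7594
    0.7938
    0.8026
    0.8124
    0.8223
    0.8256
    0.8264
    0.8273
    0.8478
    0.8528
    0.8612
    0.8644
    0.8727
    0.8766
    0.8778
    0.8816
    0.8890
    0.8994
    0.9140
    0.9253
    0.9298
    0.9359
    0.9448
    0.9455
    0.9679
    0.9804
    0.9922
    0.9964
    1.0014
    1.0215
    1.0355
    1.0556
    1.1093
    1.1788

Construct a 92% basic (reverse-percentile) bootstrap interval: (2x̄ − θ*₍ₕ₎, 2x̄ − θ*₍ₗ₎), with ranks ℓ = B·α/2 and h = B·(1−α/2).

(0.5894, 1.1976)

Percentile endpoints at ranks 2 and 48: θ*₍2₎ = 0.4474, θ*₍48₎ = 1.0556.
Basic interval reflects these around x̄:
  lower = 2 × 0.8225 − 1.0556 = 0.5894
  upper = 2 × 0.8225 − 0.4474 = 1.1976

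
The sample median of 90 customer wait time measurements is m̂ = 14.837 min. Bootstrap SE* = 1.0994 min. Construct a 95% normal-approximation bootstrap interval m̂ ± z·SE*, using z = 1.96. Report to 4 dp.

(12.6822, 16.9918)

Margin = 1.96 × 1.0994 = 2.15482
Interval: 14.837 ± 2.15482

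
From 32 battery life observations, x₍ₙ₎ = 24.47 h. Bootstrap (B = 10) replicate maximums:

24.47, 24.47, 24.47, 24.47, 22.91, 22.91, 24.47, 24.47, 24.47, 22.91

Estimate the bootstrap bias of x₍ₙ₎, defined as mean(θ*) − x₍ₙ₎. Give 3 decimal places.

mean(θ*) = (24.47 + 24.47 + 24.47 + 24.47 + 22.91 + 22.91 + 24.47 + 24.47 + 24.47 + 22.91) / 10 = 24.0020
bias = 24.0020 − 24.47

bias = −0.468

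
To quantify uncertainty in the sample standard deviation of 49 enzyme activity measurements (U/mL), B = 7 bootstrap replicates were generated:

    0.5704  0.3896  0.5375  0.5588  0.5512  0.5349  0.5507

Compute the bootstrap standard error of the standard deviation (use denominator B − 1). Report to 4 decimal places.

SE* = 0.0620

Bootstrap SE is the standard deviation of the 7 replicate standard deviations.
Mean of replicates: (0.5704 + 0.3896 + 0.5375 + 0.5588 + 0.5512 + 0.5349 + 0.5507) / 7 = 3.69310 / 7 = 0.52759
Sum of squared deviations: (+0.04281)² + (−0.13799)² + (+0.00991)² + (+0.03121)² + (+0.02361)² + (+0.00731)² + (+0.02311)² = 0.02309
Variance = 0.02309 / 6 = 0.00385
SE* = √0.00385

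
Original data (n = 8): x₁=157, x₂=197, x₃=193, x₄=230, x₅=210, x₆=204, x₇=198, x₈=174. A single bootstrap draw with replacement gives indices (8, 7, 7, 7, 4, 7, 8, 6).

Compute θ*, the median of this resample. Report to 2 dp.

Resample values: 174, 198, 198, 198, 230, 198, 174, 204.
Sorted: 174, 174, 198, 198, 198, 198, 204, 230
Median = average of the two middle values = 198.00

θ* = 198.00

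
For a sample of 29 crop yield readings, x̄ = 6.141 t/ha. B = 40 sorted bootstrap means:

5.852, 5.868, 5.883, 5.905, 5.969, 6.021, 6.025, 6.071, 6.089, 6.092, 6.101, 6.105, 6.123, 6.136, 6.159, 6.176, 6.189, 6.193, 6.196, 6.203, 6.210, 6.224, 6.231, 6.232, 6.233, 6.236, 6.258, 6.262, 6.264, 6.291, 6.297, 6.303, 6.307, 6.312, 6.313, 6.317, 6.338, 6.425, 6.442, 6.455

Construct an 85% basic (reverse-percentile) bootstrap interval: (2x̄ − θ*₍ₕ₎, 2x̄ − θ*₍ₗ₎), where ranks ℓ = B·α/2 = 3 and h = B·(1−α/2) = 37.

Percentile endpoints at ranks 3 and 37: θ*₍3₎ = 5.883, θ*₍37₎ = 6.338.
Basic interval reflects these around x̄:
  lower = 2 × 6.141 − 6.338 = 5.944
  upper = 2 × 6.141 − 5.883 = 6.399

(5.944, 6.399)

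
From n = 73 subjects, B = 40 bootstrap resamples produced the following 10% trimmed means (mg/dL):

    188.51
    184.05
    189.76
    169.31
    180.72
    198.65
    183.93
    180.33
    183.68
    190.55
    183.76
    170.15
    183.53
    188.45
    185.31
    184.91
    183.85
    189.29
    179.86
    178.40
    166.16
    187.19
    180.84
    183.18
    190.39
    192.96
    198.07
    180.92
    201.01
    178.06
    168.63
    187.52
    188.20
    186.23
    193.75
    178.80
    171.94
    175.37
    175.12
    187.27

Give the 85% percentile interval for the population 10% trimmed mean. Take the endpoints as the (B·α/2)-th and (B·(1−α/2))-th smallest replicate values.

(169.31, 193.75)

Sorted replicates: 166.16, 168.63, 169.31, 170.15, 171.94, 175.12, 175.37, 178.06, 178.40, 178.80, 179.86, 180.33, 180.72, 180.84, 180.92, 183.18, 183.53, 183.68, 183.76, 183.85, 183.93, 184.05, 184.91, 185.31, 186.23, 187.19, 187.27, 187.52, 188.20, 188.45, 188.51, 189.29, 189.76, 190.39, 190.55, 192.96, 193.75, 198.07, 198.65, 201.01
α = 0.15; lower rank = 40 × 0.075 = 3; upper rank = 40 × 0.925 = 37.
The 3rd smallest replicate is 169.31; the 37th is 193.75.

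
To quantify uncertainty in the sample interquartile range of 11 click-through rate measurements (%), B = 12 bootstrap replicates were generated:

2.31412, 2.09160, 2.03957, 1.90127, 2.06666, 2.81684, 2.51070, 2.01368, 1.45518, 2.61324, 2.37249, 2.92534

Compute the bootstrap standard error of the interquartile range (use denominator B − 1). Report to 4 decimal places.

SE* = 0.4164

Bootstrap SE is the standard deviation of the 12 replicate interquartile ranges.
Mean of replicates: (2.31412 + 2.09160 + 2.03957 + 1.90127 + 2.06666 + 2.81684 + 2.51070 + 2.01368 + 1.45518 + 2.61324 + 2.37249 + 2.92534) / 12 = 27.120690 / 12 = 2.260057
Sum of squared deviations: (+0.054063)² + (−0.168457)² + (−0.220487)² + (−0.358787)² + (−0.193397)² + (+0.556783)² + (+0.250643)² + (−0.246377)² + (−0.804877)² + (+0.353182)² + (+0.112433)² + (+0.665282)² = 1.907384
Variance = 1.907384 / 11 = 0.173399
SE* = √0.173399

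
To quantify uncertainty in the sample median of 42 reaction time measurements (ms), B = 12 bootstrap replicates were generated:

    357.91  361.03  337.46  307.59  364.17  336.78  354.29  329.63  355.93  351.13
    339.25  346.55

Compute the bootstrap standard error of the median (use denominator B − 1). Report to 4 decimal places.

Bootstrap SE is the standard deviation of the 12 replicate medians.
Mean of replicates: (357.91 + 361.03 + 337.46 + 307.59 + 364.17 + 336.78 + 354.29 + 329.63 + 355.93 + 351.13 + 339.25 + 346.55) / 12 = 4141.72000 / 12 = 345.14333
Sum of squared deviations: (+12.76667)² + (+15.88667)² + (−7.68333)² + (−37.55333)² + (+19.02667)² + (−8.36333)² + (+9.14667)² + (−15.51333)² + (+10.78667)² + (+5.98667)² + (−5.89333)² + (+1.40667)² = 2829.84727
Variance = 2829.84727 / 11 = 257.25884
SE* = √257.25884

SE* = 16.0393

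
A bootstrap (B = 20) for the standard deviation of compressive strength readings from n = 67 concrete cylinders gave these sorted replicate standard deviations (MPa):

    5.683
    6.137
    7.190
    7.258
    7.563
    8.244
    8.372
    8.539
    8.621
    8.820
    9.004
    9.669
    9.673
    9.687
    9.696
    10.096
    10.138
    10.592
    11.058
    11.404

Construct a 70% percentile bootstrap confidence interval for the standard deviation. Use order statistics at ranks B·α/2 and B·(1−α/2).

(7.190, 10.138)

α = 0.30; lower rank = 20 × 0.150 = 3; upper rank = 20 × 0.850 = 17.
The 3rd smallest replicate is 7.190; the 17th is 10.138.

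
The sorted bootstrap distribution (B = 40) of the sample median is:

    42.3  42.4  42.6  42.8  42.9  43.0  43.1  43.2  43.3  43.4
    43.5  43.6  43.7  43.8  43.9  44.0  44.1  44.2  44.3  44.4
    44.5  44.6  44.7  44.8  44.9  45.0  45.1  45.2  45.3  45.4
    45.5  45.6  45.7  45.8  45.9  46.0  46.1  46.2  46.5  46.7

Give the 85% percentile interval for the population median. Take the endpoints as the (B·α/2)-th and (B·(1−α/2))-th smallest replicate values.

α = 0.15; lower rank = 40 × 0.075 = 3; upper rank = 40 × 0.925 = 37.
The 3rd smallest replicate is 42.6; the 37th is 46.1.

(42.6, 46.1)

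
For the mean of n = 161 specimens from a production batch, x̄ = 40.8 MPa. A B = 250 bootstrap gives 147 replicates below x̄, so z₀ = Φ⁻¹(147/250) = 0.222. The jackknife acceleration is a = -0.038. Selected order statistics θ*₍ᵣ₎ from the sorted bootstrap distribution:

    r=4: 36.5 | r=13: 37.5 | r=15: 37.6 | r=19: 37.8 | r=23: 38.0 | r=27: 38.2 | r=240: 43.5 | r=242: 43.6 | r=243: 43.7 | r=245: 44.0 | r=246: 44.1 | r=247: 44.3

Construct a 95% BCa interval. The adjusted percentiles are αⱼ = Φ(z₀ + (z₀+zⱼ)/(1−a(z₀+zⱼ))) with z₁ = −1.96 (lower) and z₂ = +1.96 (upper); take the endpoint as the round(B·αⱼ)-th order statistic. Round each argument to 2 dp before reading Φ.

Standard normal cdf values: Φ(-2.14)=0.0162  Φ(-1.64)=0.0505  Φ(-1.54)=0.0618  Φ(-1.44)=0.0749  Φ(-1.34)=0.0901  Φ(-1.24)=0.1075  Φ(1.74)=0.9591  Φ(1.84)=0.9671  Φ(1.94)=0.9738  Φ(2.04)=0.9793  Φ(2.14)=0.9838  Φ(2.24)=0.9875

Lower: z₀ + z₁ = 0.222 + (-1.960) = -1.738; 1 − a(z₀+z₁) = 1 − (-0.038)(-1.738) = 0.9340; argument = 0.222 + (-1.738)/0.9340 = -1.6389 → -1.64.
α₁ = Φ(-1.64) = 0.0505; rank = round(250 × 0.0505) = 13; θ*₍13₎ = 37.5.
Upper: z₀ + z₂ = 2.182; 1 − a(z₀+z₂) = 1.0829; argument = 2.2369 → 2.24; α₂ = 0.9875; rank = 247; θ*₍247₎ = 44.3.

(37.5, 44.3)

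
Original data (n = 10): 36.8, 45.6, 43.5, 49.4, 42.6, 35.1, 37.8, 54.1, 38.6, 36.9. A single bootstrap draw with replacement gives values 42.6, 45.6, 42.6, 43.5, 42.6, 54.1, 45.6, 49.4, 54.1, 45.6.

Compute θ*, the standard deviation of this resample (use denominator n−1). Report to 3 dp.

θ* = 4.484

Mean = 46.5700; sum of squared deviations = 180.9410
s² = 180.9410 / 9 = 20.1046
s = √20.1046 = 4.484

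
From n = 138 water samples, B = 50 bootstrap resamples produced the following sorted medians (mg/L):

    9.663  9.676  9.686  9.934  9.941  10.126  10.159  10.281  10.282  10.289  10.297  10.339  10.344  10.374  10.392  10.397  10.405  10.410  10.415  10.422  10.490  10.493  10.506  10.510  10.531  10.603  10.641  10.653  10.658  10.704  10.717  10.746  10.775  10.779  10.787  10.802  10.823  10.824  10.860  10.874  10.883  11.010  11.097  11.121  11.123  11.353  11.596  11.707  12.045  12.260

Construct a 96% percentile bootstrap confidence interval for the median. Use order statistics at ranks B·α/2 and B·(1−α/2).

α = 0.04; lower rank = 50 × 0.020 = 1; upper rank = 50 × 0.980 = 49.
The 1st smallest replicate is 9.663; the 49th is 12.045.

(9.663, 12.045)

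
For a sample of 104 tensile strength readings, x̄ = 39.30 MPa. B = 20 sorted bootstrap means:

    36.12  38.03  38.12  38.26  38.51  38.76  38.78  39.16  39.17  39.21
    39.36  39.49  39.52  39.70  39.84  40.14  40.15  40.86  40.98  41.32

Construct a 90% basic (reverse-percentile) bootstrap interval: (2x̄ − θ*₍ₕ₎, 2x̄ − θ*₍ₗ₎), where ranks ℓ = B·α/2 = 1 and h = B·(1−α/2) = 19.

Percentile endpoints at ranks 1 and 19: θ*₍1₎ = 36.12, θ*₍19₎ = 40.98.
Basic interval reflects these around x̄:
  lower = 2 × 39.30 − 40.98 = 37.62
  upper = 2 × 39.30 − 36.12 = 42.48

(37.62, 42.48)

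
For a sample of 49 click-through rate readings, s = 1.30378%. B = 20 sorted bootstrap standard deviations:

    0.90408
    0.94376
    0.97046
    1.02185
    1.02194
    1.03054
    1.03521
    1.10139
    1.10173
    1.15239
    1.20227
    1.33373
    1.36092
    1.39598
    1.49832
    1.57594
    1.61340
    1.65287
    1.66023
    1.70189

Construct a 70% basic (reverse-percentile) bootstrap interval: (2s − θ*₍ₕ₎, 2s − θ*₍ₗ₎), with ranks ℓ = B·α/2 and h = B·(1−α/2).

(0.99416, 1.63710)

Percentile endpoints at ranks 3 and 17: θ*₍3₎ = 0.97046, θ*₍17₎ = 1.61340.
Basic interval reflects these around s:
  lower = 2 × 1.30378 − 1.61340 = 0.99416
  upper = 2 × 1.30378 − 0.97046 = 1.63710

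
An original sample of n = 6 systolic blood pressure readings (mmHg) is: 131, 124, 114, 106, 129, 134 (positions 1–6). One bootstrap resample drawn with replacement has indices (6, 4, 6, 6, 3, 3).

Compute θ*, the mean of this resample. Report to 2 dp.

Resample values: 134, 106, 134, 134, 114, 114.
Mean = (134 + 106 + 134 + 134 + 114 + 114) / 6 = 736.0 / 6 = 122.67

θ* = 122.67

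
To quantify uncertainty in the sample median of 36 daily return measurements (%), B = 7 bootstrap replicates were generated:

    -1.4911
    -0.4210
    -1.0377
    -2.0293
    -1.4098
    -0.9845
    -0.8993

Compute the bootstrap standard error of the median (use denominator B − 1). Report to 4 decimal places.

Bootstrap SE is the standard deviation of the 7 replicate medians.
Mean of replicates: ((-1.4911) + (-0.4210) + (-1.0377) + (-2.0293) + (-1.4098) + (-0.9845) + (-0.8993)) / 7 = -8.27270 / 7 = -1.18181
Sum of squared deviations: (−0.30929)² + (+0.76081)² + (+0.14411)² + (−0.84749)² + (−0.22799)² + (+0.19731)² + (+0.28251)² = 1.58422
Variance = 1.58422 / 6 = 0.26404
SE* = √0.26404

SE* = 0.5138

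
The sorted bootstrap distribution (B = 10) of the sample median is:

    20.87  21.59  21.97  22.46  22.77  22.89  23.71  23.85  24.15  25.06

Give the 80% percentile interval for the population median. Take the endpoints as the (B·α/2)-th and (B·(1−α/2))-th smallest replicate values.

(20.87, 24.15)

α = 0.20; lower rank = 10 × 0.100 = 1; upper rank = 10 × 0.900 = 9.
The 1st smallest replicate is 20.87; the 9th is 24.15.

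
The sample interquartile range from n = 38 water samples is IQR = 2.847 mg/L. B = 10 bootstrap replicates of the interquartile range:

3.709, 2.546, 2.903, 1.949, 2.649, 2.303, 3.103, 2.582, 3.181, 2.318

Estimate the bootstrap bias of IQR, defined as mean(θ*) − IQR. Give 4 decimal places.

mean(θ*) = (3.709 + 2.546 + 2.903 + 1.949 + 2.649 + 2.303 + 3.103 + 2.582 + 3.181 + 2.318) / 10 = 2.72430
bias = 2.72430 − 2.847

bias = −0.1227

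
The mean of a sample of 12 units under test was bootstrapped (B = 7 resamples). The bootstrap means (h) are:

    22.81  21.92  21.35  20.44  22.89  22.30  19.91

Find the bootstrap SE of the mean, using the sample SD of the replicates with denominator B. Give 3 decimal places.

SE* = 1.066

Bootstrap SE is the standard deviation of the 7 replicate means.
Mean of replicates: (22.81 + 21.92 + 21.35 + 20.44 + 22.89 + 22.30 + 19.91) / 7 = 151.6200 / 7 = 21.6600
Sum of squared deviations: (+1.1500)² + (+0.2600)² + (−0.3100)² + (−1.2200)² + (+1.2300)² + (+0.6400)² + (−1.7500)² = 7.9596
Variance = 7.9596 / 7 = 1.1371
SE* = √1.1371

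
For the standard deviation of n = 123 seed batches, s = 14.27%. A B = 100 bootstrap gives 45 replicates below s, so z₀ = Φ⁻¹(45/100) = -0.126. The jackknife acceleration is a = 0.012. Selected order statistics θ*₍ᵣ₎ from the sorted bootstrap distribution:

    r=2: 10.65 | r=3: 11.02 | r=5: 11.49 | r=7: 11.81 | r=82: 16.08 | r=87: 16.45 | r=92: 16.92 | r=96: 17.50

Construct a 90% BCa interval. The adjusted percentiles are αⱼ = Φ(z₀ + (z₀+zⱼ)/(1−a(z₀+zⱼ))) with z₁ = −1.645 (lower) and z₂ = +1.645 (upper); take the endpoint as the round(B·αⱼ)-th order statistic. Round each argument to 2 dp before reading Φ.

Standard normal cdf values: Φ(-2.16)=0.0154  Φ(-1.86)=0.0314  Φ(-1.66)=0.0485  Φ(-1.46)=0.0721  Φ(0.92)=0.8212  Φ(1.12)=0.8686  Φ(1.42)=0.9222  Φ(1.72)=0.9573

Lower: z₀ + z₁ = -0.126 + (-1.645) = -1.771; 1 − a(z₀+z₁) = 1 − (0.012)(-1.771) = 1.0213; argument = -0.126 + (-1.771)/1.0213 = -1.8601 → -1.86.
α₁ = Φ(-1.86) = 0.0314; rank = round(100 × 0.0314) = 3; θ*₍3₎ = 11.02.
Upper: z₀ + z₂ = 1.519; 1 − a(z₀+z₂) = 0.9818; argument = 1.4212 → 1.42; α₂ = 0.9222; rank = 92; θ*₍92₎ = 16.92.

(11.02, 16.92)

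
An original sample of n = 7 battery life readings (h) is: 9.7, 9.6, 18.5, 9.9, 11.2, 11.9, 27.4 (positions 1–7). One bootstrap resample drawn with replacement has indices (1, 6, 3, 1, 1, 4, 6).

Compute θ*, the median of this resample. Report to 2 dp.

Resample values: 9.7, 11.9, 18.5, 9.7, 9.7, 9.9, 11.9.
Sorted: 9.7, 9.7, 9.7, 9.9, 11.9, 11.9, 18.5
Median = middle value = 9.90

θ* = 9.90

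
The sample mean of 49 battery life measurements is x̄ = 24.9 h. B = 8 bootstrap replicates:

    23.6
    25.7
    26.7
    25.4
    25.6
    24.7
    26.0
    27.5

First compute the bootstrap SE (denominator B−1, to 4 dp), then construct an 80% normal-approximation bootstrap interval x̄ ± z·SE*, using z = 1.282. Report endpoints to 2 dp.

(23.38, 26.42)

Mean of replicates = 25.6500; sum of squared deviations = 9.8200; SE* = √(9.8200/7) = 1.1844
Margin = 1.282 × 1.1844 = 1.518
Interval: 24.9 ± 1.518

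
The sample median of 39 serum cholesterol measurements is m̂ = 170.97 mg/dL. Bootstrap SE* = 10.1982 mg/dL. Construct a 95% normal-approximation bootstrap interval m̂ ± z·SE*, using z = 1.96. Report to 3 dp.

(150.982, 190.958)

Margin = 1.96 × 10.1982 = 19.9885
Interval: 170.97 ± 19.9885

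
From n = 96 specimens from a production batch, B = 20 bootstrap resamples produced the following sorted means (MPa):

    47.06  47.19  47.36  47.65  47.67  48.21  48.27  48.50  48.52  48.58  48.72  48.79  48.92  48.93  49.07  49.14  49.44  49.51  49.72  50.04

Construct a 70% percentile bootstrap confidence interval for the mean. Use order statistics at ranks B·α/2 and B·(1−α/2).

(47.36, 49.44)

α = 0.30; lower rank = 20 × 0.150 = 3; upper rank = 20 × 0.850 = 17.
The 3rd smallest replicate is 47.36; the 17th is 49.44.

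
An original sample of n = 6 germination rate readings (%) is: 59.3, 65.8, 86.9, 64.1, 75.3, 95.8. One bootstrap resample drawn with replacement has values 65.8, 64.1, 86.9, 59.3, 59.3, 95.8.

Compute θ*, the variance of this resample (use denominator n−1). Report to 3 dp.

Mean = 71.8667; sum of squared deviations = 1211.7733
s² = 1211.7733 / 5 = 242.3547

θ* = 242.355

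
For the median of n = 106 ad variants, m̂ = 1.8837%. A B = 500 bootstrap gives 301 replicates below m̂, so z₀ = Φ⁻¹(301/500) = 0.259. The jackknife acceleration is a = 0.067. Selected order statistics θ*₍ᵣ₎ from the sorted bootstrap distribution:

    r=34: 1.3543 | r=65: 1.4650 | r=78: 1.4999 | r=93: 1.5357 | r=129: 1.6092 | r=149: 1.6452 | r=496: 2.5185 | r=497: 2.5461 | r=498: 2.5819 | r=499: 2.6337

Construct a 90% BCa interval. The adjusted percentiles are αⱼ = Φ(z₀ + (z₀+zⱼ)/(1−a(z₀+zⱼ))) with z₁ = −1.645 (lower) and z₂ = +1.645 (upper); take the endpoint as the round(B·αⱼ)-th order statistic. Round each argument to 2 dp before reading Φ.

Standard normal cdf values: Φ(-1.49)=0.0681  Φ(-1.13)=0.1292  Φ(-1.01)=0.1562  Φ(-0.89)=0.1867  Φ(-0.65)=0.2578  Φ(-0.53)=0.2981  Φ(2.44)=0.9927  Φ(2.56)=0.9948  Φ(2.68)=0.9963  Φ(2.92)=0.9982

Lower: z₀ + z₁ = 0.259 + (-1.645) = -1.386; 1 − a(z₀+z₁) = 1 − (0.067)(-1.386) = 1.0929; argument = 0.259 + (-1.386)/1.0929 = -1.0092 → -1.01.
α₁ = Φ(-1.01) = 0.1562; rank = round(500 × 0.1562) = 78; θ*₍78₎ = 1.4999.
Upper: z₀ + z₂ = 1.904; 1 − a(z₀+z₂) = 0.8724; argument = 2.4414 → 2.44; α₂ = 0.9927; rank = 496; θ*₍496₎ = 2.5185.

(1.4999, 2.5185)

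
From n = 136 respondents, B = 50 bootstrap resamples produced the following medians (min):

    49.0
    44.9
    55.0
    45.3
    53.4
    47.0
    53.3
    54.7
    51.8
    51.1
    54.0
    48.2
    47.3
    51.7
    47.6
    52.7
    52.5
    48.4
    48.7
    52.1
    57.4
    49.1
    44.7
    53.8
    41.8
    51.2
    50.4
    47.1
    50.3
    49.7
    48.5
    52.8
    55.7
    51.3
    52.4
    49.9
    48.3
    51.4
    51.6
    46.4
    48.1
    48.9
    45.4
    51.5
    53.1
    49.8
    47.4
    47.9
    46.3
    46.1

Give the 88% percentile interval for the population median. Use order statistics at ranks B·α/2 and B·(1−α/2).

Sorted replicates: 41.8, 44.7, 44.9, 45.3, 45.4, 46.1, 46.3, 46.4, 47.0, 47.1, 47.3, 47.4, 47.6, 47.9, 48.1, 48.2, 48.3, 48.4, 48.5, 48.7, 48.9, 49.0, 49.1, 49.7, 49.8, 49.9, 50.3, 50.4, 51.1, 51.2, 51.3, 51.4, 51.5, 51.6, 51.7, 51.8, 52.1, 52.4, 52.5, 52.7, 52.8, 53.1, 53.3, 53.4, 53.8, 54.0, 54.7, 55.0, 55.7, 57.4
α = 0.12; lower rank = 50 × 0.060 = 3; upper rank = 50 × 0.940 = 47.
The 3rd smallest replicate is 44.9; the 47th is 54.7.

(44.9, 54.7)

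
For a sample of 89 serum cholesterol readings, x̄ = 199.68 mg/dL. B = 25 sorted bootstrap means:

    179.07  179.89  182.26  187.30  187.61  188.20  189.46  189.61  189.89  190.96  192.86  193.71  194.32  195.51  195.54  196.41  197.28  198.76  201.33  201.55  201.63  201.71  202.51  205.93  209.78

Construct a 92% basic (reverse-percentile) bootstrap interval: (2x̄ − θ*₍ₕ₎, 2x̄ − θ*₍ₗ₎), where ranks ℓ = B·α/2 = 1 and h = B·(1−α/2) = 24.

Percentile endpoints at ranks 1 and 24: θ*₍1₎ = 179.07, θ*₍24₎ = 205.93.
Basic interval reflects these around x̄:
  lower = 2 × 199.68 − 205.93 = 193.43
  upper = 2 × 199.68 − 179.07 = 220.29

(193.43, 220.29)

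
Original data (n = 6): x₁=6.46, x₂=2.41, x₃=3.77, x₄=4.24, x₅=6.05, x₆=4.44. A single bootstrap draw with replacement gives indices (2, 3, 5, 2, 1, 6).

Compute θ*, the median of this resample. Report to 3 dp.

Resample values: 2.41, 3.77, 6.05, 2.41, 6.46, 4.44.
Sorted: 2.41, 2.41, 3.77, 4.44, 6.05, 6.46
Median = average of the two middle values = 4.105

θ* = 4.105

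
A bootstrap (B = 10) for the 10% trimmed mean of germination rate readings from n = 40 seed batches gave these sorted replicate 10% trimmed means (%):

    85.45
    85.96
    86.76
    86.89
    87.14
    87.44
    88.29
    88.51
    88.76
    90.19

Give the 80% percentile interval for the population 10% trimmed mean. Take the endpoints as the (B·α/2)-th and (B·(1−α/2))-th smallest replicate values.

(85.45, 88.76)

α = 0.20; lower rank = 10 × 0.100 = 1; upper rank = 10 × 0.900 = 9.
The 1st smallest replicate is 85.45; the 9th is 88.76.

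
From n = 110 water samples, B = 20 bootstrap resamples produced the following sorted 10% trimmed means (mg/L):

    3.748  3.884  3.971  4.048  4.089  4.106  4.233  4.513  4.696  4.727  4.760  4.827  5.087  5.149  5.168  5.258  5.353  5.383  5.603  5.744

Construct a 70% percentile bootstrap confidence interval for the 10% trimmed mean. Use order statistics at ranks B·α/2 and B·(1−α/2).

(3.971, 5.353)

α = 0.30; lower rank = 20 × 0.150 = 3; upper rank = 20 × 0.850 = 17.
The 3rd smallest replicate is 3.971; the 17th is 5.353.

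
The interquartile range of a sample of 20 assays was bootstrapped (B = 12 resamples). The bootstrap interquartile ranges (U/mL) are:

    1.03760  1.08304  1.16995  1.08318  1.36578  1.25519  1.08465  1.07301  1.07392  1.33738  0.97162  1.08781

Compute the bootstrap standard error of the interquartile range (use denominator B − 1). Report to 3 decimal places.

SE* = 0.122

Bootstrap SE is the standard deviation of the 12 replicate interquartile ranges.
Mean of replicates: (1.03760 + 1.08304 + 1.16995 + 1.08318 + 1.36578 + 1.25519 + 1.08465 + 1.07301 + 1.07392 + 1.33738 + 0.97162 + 1.08781) / 12 = 13.623130 / 12 = 1.135261
Sum of squared deviations: (−0.097661)² + (−0.052221)² + (+0.034689)² + (−0.052081)² + (+0.230519)² + (+0.119929)² + (−0.050611)² + (−0.062251)² + (−0.061341)² + (+0.202119)² + (−0.163641)² + (−0.047451)² = 0.163784
Variance = 0.163784 / 11 = 0.014889
SE* = √0.014889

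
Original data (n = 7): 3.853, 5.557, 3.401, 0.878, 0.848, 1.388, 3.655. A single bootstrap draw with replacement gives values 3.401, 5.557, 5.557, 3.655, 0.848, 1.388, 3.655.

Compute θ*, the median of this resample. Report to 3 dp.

Sorted: 0.848, 1.388, 3.401, 3.655, 3.655, 5.557, 5.557
Median = middle value = 3.655

θ* = 3.655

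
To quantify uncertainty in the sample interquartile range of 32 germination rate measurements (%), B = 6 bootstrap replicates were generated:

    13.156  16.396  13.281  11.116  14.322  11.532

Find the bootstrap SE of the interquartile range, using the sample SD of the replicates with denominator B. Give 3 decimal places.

SE* = 1.758

Bootstrap SE is the standard deviation of the 6 replicate interquartile ranges.
Mean of replicates: (13.156 + 16.396 + 13.281 + 11.116 + 14.322 + 11.532) / 6 = 79.8030 / 6 = 13.3005
Sum of squared deviations: (−0.1445)² + (+3.0955)² + (−0.0195)² + (−2.1845)² + (+1.0215)² + (−1.7685)² = 18.5465
Variance = 18.5465 / 6 = 3.0911
SE* = √3.0911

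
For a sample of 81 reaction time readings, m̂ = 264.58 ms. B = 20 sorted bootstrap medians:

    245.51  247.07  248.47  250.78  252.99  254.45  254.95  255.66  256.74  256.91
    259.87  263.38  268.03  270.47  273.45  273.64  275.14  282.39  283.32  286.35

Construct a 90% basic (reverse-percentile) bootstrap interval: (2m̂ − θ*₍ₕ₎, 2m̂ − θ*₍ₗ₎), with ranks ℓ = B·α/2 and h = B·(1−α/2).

(245.84, 283.65)

Percentile endpoints at ranks 1 and 19: θ*₍1₎ = 245.51, θ*₍19₎ = 283.32.
Basic interval reflects these around m̂:
  lower = 2 × 264.58 − 283.32 = 245.84
  upper = 2 × 264.58 − 245.51 = 283.65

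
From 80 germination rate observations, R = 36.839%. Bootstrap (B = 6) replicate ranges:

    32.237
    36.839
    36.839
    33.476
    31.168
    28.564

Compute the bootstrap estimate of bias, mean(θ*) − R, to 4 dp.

mean(θ*) = (32.237 + 36.839 + 36.839 + 33.476 + 31.168 + 28.564) / 6 = 33.18717
bias = 33.18717 − 36.839

bias = −3.6518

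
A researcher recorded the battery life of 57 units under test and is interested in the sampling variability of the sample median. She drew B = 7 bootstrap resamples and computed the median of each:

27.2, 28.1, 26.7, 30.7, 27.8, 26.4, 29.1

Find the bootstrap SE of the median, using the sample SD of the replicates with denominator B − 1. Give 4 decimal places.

Bootstrap SE is the standard deviation of the 7 replicate medians.
Mean of replicates: (27.2 + 28.1 + 26.7 + 30.7 + 27.8 + 26.4 + 29.1) / 7 = 196.00000 / 7 = 28.00000
Sum of squared deviations: (−0.80000)² + (+0.10000)² + (−1.30000)² + (+2.70000)² + (−0.20000)² + (−1.60000)² + (+1.10000)² = 13.44000
Variance = 13.44000 / 6 = 2.24000
SE* = √2.24000

SE* = 1.4967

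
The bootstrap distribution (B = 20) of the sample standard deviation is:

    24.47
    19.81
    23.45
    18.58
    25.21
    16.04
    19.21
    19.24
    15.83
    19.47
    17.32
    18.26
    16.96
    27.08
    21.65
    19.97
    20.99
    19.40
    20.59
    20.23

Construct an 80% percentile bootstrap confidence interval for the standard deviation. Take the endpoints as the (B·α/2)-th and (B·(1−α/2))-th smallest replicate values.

(16.04, 24.47)

Sorted replicates: 15.83, 16.04, 16.96, 17.32, 18.26, 18.58, 19.21, 19.24, 19.40, 19.47, 19.81, 19.97, 20.23, 20.59, 20.99, 21.65, 23.45, 24.47, 25.21, 27.08
α = 0.20; lower rank = 20 × 0.100 = 2; upper rank = 20 × 0.900 = 18.
The 2nd smallest replicate is 16.04; the 18th is 24.47.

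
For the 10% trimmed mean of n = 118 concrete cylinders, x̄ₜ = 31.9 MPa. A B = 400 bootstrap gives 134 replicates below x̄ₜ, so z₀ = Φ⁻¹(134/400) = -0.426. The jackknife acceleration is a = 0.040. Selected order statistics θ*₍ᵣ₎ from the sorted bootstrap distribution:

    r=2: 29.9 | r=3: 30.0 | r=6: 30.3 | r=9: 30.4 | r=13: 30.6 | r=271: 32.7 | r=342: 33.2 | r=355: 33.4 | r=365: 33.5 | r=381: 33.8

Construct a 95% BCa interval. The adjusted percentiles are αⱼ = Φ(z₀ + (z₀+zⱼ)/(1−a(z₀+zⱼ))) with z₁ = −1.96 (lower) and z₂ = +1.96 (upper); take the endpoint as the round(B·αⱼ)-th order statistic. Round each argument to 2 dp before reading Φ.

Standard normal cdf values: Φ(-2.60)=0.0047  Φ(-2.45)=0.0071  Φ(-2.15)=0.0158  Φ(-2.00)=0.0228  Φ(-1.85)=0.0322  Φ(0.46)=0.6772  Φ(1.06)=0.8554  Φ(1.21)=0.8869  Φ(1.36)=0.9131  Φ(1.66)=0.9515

Lower: z₀ + z₁ = -0.426 + (-1.960) = -2.386; 1 − a(z₀+z₁) = 1 − (0.040)(-2.386) = 1.0954; argument = -0.426 + (-2.386)/1.0954 = -2.6041 → -2.60.
α₁ = Φ(-2.60) = 0.0047; rank = round(400 × 0.0047) = 2; θ*₍2₎ = 29.9.
Upper: z₀ + z₂ = 1.534; 1 − a(z₀+z₂) = 0.9386; argument = 1.2083 → 1.21; α₂ = 0.8869; rank = 355; θ*₍355₎ = 33.4.

(29.9, 33.4)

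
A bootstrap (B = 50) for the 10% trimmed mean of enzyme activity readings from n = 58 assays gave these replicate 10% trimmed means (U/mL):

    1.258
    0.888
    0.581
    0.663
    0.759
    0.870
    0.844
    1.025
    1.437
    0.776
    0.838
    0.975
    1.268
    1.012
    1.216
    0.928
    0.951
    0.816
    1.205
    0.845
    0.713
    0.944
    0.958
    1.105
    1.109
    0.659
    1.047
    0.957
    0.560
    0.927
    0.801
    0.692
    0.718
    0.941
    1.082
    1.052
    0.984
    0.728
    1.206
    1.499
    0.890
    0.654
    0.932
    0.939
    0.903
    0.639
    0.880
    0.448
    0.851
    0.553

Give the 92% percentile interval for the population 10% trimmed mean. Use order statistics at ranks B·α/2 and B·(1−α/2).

(0.553, 1.268)

Sorted replicates: 0.448, 0.553, 0.560, 0.581, 0.639, 0.654, 0.659, 0.663, 0.692, 0.713, 0.718, 0.728, 0.759, 0.776, 0.801, 0.816, 0.838, 0.844, 0.845, 0.851, 0.870, 0.880, 0.888, 0.890, 0.903, 0.927, 0.928, 0.932, 0.939, 0.941, 0.944, 0.951, 0.957, 0.958, 0.975, 0.984, 1.012, 1.025, 1.047, 1.052, 1.082, 1.105, 1.109, 1.205, 1.206, 1.216, 1.258, 1.268, 1.437, 1.499
α = 0.08; lower rank = 50 × 0.040 = 2; upper rank = 50 × 0.960 = 48.
The 2nd smallest replicate is 0.553; the 48th is 1.268.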